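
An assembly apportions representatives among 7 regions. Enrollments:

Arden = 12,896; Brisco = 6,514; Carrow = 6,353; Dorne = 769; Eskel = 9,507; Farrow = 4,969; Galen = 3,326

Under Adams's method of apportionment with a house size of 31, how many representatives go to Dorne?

1

Standard divisor 44334/31 ≈ 1430.129; standard quotas: Arden 9.017, Brisco 4.555, Carrow 4.442, Dorne 0.538, Eskel 6.648, Farrow 3.475, Galen 2.326.
Rounding up gives 10, 5, 5, 1, 7, 4, 3 = 35 seats, so the divisor must be adjusted.
With modified divisor 1620: modified quotas Arden 7.960, Brisco 4.021, Carrow 3.922, Dorne 0.475, Eskel 5.869, Farrow 3.067, Galen 2.053.
Rounding up: Arden 8, Brisco 5, Carrow 4, Dorne 1, Eskel 6, Farrow 4, Galen 3 (total 31).
Dorne receives 1.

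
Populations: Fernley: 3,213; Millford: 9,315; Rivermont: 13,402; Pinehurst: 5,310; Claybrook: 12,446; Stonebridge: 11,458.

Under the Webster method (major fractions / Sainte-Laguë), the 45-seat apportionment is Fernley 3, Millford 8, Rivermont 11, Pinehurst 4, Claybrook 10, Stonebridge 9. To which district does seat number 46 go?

Stonebridge

Priority for the next seat is population ÷ (current seats + 0.5).
Priorities: Fernley 918.000, Millford 1095.882, Rivermont 1165.391, Pinehurst 1180.000, Claybrook 1185.333, Stonebridge 1206.105.
Highest priority: Stonebridge.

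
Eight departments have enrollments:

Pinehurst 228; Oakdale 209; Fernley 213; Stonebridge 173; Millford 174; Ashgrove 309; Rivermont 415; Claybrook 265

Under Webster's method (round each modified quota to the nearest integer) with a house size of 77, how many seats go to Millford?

Standard divisor 1986/77 ≈ 25.792; standard quotas: Pinehurst 8.840, Oakdale 8.103, Fernley 8.258, Stonebridge 6.707, Millford 6.746, Ashgrove 11.980, Rivermont 16.090, Claybrook 10.274.
Rounding to the nearest integer gives Pinehurst 9, Oakdale 8, Fernley 8, Stonebridge 7, Millford 7, Ashgrove 12, Rivermont 16, Claybrook 10 — total 77, matching the house size, so no adjustment is needed.
Millford receives 7.

7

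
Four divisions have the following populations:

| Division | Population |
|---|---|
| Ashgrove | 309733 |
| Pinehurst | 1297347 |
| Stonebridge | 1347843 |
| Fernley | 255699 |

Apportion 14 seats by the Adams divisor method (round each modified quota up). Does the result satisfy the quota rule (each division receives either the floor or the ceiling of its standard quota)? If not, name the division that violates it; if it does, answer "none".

Standard quotas: Ashgrove 1.351, Pinehurst 5.657, Stonebridge 5.877, Fernley 1.115.
Adams allocation: Ashgrove 2, Pinehurst 5, Stonebridge 6, Fernley 1.
Every allocation lies between the lower and upper quota.

none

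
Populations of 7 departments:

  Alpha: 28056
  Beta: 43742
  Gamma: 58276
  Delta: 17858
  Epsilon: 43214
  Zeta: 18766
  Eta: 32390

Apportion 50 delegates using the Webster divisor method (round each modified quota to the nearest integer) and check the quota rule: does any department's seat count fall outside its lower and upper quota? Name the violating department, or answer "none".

Standard quotas: Alpha 5.789, Beta 9.026, Gamma 12.025, Delta 3.685, Epsilon 8.917, Zeta 3.872, Eta 6.684.
Webster allocation: Alpha 6, Beta 9, Gamma 12, Delta 4, Epsilon 9, Zeta 4, Eta 6.
Every allocation lies between the lower and upper quota.

none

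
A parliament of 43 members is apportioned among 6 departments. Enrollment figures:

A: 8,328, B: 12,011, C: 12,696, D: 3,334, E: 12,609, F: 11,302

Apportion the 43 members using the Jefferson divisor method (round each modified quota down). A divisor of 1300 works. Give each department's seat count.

With modified divisor 1300: modified quotas A 6.406, B 9.239, C 9.766, D 2.565, E 9.699, F 8.694.
Rounding down: A 6, B 9, C 9, D 2, E 9, F 8 (total 43).

A=6, B=9, C=9, D=2, E=9, F=8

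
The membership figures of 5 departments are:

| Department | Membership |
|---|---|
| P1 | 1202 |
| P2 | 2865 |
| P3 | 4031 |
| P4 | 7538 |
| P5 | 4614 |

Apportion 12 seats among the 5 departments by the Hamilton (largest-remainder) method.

P1: 1, P2: 2, P3: 2, P4: 4, P5: 3

The standard divisor is 20250/12 ≈ 1687.5.
Standard quotas: P1 0.7123, P2 1.6978, P3 2.3887, P4 4.4670, P5 2.7342.
Lower quotas: P1 0, P2 1, P3 2, P4 4, P5 2 (sum 9, leaving 3 seats).
Remainders in descending order: P5 0.7342, P1 0.7123, P2 0.6978, P4 0.4670, P3 0.3887.
The surplus seats go to P5, P1, P2.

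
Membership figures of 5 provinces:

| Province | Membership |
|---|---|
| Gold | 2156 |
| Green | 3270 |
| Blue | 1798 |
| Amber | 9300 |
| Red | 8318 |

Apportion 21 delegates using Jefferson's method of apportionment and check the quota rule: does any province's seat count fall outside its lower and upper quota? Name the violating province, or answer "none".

Standard quotas: Gold 1.823, Green 2.764, Blue 1.520, Amber 7.862, Red 7.032.
Jefferson allocation: Gold 2, Green 3, Blue 1, Amber 8, Red 7.
Every allocation lies between the lower and upper quota.

none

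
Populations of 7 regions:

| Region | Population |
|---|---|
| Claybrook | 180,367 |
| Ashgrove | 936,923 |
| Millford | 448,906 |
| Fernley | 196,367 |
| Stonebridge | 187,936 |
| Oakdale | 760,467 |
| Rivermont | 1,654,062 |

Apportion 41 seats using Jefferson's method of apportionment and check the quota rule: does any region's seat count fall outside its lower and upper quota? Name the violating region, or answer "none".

Rivermont

Standard quotas: Claybrook 1.694, Ashgrove 8.800, Millford 4.217, Fernley 1.844, Stonebridge 1.765, Oakdale 7.143, Rivermont 15.536.
Jefferson allocation: Claybrook 1, Ashgrove 9, Millford 4, Fernley 2, Stonebridge 1, Oakdale 7, Rivermont 17.
Rivermont has quota 15.536 (lower 15, upper 16) but receives 17 — outside the quota interval.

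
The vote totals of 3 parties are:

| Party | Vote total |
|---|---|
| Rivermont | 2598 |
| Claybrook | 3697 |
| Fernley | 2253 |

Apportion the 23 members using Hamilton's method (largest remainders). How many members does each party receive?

Rivermont 7, Claybrook 10, Fernley 6

Standard divisor: 8548 ÷ 23 ≈ 371.652.
Standard quotas: Rivermont 6.990, Claybrook 9.947, Fernley 6.062.
Lower quotas: Rivermont 6, Claybrook 9, Fernley 6 (sum 21, leaving 2 seats).
Remainders in descending order: Rivermont 0.990, Claybrook 0.947, Fernley 0.062.
The surplus seats go to Rivermont, Claybrook.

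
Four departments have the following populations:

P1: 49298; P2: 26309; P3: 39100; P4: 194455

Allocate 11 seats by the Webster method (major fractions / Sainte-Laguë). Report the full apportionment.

Standard divisor 309162/11 ≈ 28105.636; standard quotas: P1 1.754, P2 0.936, P3 1.391, P4 6.919.
Rounding to the nearest integer gives P1 2, P2 1, P3 1, P4 7 — total 11, matching the house size, so no adjustment is needed.

P1: 2, P2: 1, P3: 1, P4: 7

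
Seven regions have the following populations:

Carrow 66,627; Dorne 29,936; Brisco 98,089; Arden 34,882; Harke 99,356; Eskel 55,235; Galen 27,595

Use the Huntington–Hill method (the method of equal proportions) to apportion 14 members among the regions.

Carrow=2, Dorne=1, Brisco=3, Arden=1, Harke=4, Eskel=2, Galen=1

With divisor 28499: modified quotas Carrow 2.338, Dorne 1.050, Brisco 3.442, Arden 1.224, Harke 3.486, Eskel 1.938, Galen 0.968.
Geometric-mean thresholds: Carrow √(2·3)=2.449, Dorne √(1·2)=1.414, Brisco √(3·4)=3.464, Arden √(1·2)=1.414, Harke √(3·4)=3.464, Eskel √(1·2)=1.414, Galen (min 1).
Each quota rounded against its threshold gives Carrow 2, Dorne 1, Brisco 3, Arden 1, Harke 4, Eskel 2, Galen 1 (total 14).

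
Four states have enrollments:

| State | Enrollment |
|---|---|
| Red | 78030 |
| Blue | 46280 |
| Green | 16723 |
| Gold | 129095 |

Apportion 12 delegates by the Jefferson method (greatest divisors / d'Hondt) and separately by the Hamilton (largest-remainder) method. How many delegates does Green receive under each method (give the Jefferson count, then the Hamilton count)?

Jefferson: Red 4, Blue 2, Green 0, Gold 6.
Hamilton: Red 3, Blue 2, Green 1, Gold 6.
Green gets 0 under Jefferson and 1 under Hamilton.

0 and 1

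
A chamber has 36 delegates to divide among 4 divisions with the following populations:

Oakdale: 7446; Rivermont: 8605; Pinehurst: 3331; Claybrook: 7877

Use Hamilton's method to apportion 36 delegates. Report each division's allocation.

Standard divisor: 27259 ÷ 36 ≈ 757.194.
Standard quotas: Oakdale 9.8337, Rivermont 11.3643, Pinehurst 4.3991, Claybrook 10.4029.
Lower quotas: Oakdale 9, Rivermont 11, Pinehurst 4, Claybrook 10 (sum 34, leaving 2 seats).
Remainders in descending order: Oakdale 0.8337, Claybrook 0.4029, Pinehurst 0.3991, Rivermont 0.3643.
Largest remainders: Oakdale, Claybrook receive the extra seats.

Oakdale 10, Rivermont 11, Pinehurst 4, Claybrook 11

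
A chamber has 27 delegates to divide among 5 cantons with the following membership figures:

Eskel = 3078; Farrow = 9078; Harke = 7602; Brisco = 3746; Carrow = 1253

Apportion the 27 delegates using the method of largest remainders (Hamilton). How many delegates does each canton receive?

The standard divisor is 24757/27 ≈ 916.926.
Standard quotas: Eskel 3.3569, Farrow 9.9005, Harke 8.2907, Brisco 4.0854, Carrow 1.3665.
Lower quotas: Eskel 3, Farrow 9, Harke 8, Brisco 4, Carrow 1 (sum 25, leaving 2 seats).
Remainders in descending order: Farrow 0.9005, Carrow 0.3665, Eskel 0.3569, Harke 0.2907, Brisco 0.0854.
The surplus seats go to Farrow, Carrow.

Eskel=3, Farrow=10, Harke=8, Brisco=4, Carrow=2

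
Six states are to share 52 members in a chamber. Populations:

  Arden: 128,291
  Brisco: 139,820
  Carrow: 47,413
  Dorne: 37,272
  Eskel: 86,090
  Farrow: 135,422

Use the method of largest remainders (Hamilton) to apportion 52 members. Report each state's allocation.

Arden 12, Brisco 13, Carrow 4, Dorne 3, Eskel 8, Farrow 12

The standard divisor is 574308/52 ≈ 11044.385.
Standard quotas: Arden 11.6159, Brisco 12.6598, Carrow 4.2930, Dorne 3.3747, Eskel 7.7949, Farrow 12.2616.
Lower quotas: Arden 11, Brisco 12, Carrow 4, Dorne 3, Eskel 7, Farrow 12 (sum 49, leaving 3 seats).
Remainders in descending order: Eskel 0.7949, Brisco 0.6598, Arden 0.6159, Dorne 0.3747, Carrow 0.2930, Farrow 0.2616.
Largest remainders: Eskel, Brisco, Arden receive the extra seats.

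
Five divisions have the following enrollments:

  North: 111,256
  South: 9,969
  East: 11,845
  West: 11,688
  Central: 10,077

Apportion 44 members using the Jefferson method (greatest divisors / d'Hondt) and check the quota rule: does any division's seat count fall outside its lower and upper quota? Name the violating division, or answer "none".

North

Standard quotas: North 31.616, South 2.833, East 3.366, West 3.321, Central 2.864.
Jefferson allocation: North 33, South 2, East 3, West 3, Central 3.
North has quota 31.616 (lower 31, upper 32) but receives 33 — outside the quota interval.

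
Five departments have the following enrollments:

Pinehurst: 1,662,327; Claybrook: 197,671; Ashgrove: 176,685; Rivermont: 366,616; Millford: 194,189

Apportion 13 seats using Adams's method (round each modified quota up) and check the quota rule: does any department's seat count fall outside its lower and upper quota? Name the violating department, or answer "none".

Standard quotas: Pinehurst 8.320, Claybrook 0.989, Ashgrove 0.884, Rivermont 1.835, Millford 0.972.
Adams allocation: Pinehurst 8, Claybrook 1, Ashgrove 1, Rivermont 2, Millford 1.
Every allocation lies between the lower and upper quota.

none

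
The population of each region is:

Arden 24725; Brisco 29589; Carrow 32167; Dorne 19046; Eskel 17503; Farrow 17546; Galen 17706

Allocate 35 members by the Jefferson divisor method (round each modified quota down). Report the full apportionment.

Arden 5; Brisco 7; Carrow 7; Dorne 4; Eskel 4; Farrow 4; Galen 4

Standard divisor 158282/35 ≈ 4522.343; standard quotas: Arden 5.467, Brisco 6.543, Carrow 7.113, Dorne 4.212, Eskel 3.870, Farrow 3.880, Galen 3.915.
Rounding down gives 5, 6, 7, 4, 3, 3, 3 = 31 seats, so the divisor must be adjusted.
With modified divisor 4200: modified quotas Arden 5.887, Brisco 7.045, Carrow 7.659, Dorne 4.535, Eskel 4.167, Farrow 4.178, Galen 4.216.
Rounding down: Arden 5, Brisco 7, Carrow 7, Dorne 4, Eskel 4, Farrow 4, Galen 4 (total 35).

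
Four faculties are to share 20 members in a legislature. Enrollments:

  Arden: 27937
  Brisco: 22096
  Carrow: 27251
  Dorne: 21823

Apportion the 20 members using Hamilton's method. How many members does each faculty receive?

Standard divisor: 99107 ÷ 20 ≈ 4955.35.
Standard quotas: Arden 5.6377, Brisco 4.4590, Carrow 5.4993, Dorne 4.4039.
Lower quotas: Arden 5, Brisco 4, Carrow 5, Dorne 4 (sum 18, leaving 2 seats).
Remainders in descending order: Arden 0.6377, Carrow 0.4993, Brisco 0.4590, Dorne 0.4039.
The surplus seats go to Arden, Carrow.

Arden 6; Brisco 4; Carrow 6; Dorne 4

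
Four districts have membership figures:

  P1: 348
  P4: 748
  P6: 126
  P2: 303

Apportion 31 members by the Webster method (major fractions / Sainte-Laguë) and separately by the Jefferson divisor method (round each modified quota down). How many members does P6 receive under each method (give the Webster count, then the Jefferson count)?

3 and 2

Webster: P1 7, P4 15, P6 3, P2 6.
Jefferson: P1 7, P4 16, P6 2, P2 6.
P6 gets 3 under Webster and 2 under Jefferson.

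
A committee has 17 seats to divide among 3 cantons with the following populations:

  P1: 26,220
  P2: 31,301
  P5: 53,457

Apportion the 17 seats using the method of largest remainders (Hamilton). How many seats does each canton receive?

The standard divisor is 110978/17 ≈ 6528.118.
Standard quotas: P1 4.0165, P2 4.7948, P5 8.1887.
Lower quotas: P1 4, P2 4, P5 8 (sum 16, leaving 1 seat).
Remainders in descending order: P2 0.7948, P5 0.1887, P1 0.0165.
The surplus seat goes to P2.

P1=4, P2=5, P5=8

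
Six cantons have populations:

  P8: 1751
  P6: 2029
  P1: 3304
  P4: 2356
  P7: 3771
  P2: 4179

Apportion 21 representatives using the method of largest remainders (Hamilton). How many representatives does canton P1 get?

4

The standard divisor is 17390/21 ≈ 828.095.
Standard quotas: P8 2.114, P6 2.450, P1 3.990, P4 2.845, P7 4.554, P2 5.047.
Lower quotas: P8 2, P6 2, P1 3, P4 2, P7 4, P2 5 (sum 18, leaving 3 seats).
Remainders in descending order: P1 0.990, P4 0.845, P7 0.554, P6 0.450, P8 0.114, P2 0.047.
Largest remainders: P1, P4, P7 receive the extra seats.
P1 receives 4.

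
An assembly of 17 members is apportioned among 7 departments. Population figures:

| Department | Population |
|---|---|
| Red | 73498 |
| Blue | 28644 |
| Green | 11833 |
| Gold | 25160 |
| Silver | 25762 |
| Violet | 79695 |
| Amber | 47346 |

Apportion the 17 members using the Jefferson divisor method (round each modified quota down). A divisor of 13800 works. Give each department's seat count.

With modified divisor 13800: modified quotas Red 5.326, Blue 2.076, Green 0.857, Gold 1.823, Silver 1.867, Violet 5.775, Amber 3.431.
Rounding down: Red 5, Blue 2, Green 0, Gold 1, Silver 1, Violet 5, Amber 3 (total 17).

Red: 5; Blue: 2; Green: 0; Gold: 1; Silver: 1; Violet: 5; Amber: 3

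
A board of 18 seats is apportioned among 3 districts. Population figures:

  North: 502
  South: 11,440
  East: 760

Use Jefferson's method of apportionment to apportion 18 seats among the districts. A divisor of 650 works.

North 0; South 17; East 1

With modified divisor 650: modified quotas North 0.772, South 17.600, East 1.169.
Rounding down: North 0, South 17, East 1 (total 18).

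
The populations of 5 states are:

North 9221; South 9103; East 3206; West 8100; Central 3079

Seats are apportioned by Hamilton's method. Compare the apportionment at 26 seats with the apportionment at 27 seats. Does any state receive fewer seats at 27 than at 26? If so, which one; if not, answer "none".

Central

At 26 seats: North 7, South 7, East 3, West 6, Central 3.
At 27 seats: North 8, South 7, East 3, West 7, Central 2.
Central drops from 3 to 2.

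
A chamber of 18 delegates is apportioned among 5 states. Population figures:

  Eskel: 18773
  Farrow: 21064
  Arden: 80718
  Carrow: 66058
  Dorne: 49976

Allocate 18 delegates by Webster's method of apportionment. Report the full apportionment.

Standard divisor 236589/18 ≈ 13143.833; standard quotas: Eskel 1.428, Farrow 1.603, Arden 6.141, Carrow 5.026, Dorne 3.802.
Rounding to the nearest integer gives Eskel 1, Farrow 2, Arden 6, Carrow 5, Dorne 4 — total 18, matching the house size, so no adjustment is needed.

Eskel 1; Farrow 2; Arden 6; Carrow 5; Dorne 4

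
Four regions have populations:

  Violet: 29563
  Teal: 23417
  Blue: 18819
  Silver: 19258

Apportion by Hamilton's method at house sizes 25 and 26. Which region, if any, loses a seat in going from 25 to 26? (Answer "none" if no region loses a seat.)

none

At 25 seats: Violet 8, Teal 7, Blue 5, Silver 5.
At 26 seats: Violet 8, Teal 7, Blue 5, Silver 6.
No region's allocation decreased.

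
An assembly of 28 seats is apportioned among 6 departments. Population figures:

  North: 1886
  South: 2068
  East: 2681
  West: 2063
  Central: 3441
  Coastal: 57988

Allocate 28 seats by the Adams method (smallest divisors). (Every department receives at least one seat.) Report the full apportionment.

Standard divisor 70127/28 ≈ 2504.536; standard quotas: North 0.753, South 0.826, East 1.070, West 0.824, Central 1.374, Coastal 23.153.
Rounding up gives 1, 1, 2, 1, 2, 24 = 31 seats, so the divisor must be adjusted.
With modified divisor 2737.23: modified quotas North 0.689, South 0.756, East 0.979, West 0.754, Central 1.257, Coastal 21.185.
Rounding up: North 1, South 1, East 1, West 1, Central 2, Coastal 22 (total 28).

North 1; South 1; East 1; West 1; Central 2; Coastal 22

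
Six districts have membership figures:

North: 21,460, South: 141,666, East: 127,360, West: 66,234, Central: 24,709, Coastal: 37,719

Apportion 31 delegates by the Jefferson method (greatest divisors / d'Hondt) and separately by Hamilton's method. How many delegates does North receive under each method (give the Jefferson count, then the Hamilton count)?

Jefferson: North 1, South 11, East 10, West 5, Central 1, Coastal 3.
Hamilton: North 2, South 10, East 9, West 5, Central 2, Coastal 3.
North gets 1 under Jefferson and 2 under Hamilton.

1 and 2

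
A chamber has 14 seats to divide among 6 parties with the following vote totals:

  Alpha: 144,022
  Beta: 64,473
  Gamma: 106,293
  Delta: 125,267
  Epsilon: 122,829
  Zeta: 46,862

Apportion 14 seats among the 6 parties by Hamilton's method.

Standard divisor: 609746 ÷ 14 ≈ 43553.286.
Standard quotas: Alpha 3.3068, Beta 1.4803, Gamma 2.4405, Delta 2.8762, Epsilon 2.8202, Zeta 1.0760.
Lower quotas: Alpha 3, Beta 1, Gamma 2, Delta 2, Epsilon 2, Zeta 1 (sum 11, leaving 3 seats).
Remainders in descending order: Delta 0.8762, Epsilon 0.8202, Beta 0.4803, Gamma 0.4405, Alpha 0.3068, Zeta 0.0760.
Largest remainders: Delta, Epsilon, Beta receive the extra seats.

Alpha 3, Beta 2, Gamma 2, Delta 3, Epsilon 3, Zeta 1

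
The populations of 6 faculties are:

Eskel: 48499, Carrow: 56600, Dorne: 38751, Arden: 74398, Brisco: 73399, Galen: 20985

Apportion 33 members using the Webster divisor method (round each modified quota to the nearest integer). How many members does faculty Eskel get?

5

Standard divisor 312632/33 ≈ 9473.697; standard quotas: Eskel 5.119, Carrow 5.974, Dorne 4.090, Arden 7.853, Brisco 7.748, Galen 2.215.
Rounding to the nearest integer gives Eskel 5, Carrow 6, Dorne 4, Arden 8, Brisco 8, Galen 2 — total 33, matching the house size, so no adjustment is needed.
Eskel receives 5.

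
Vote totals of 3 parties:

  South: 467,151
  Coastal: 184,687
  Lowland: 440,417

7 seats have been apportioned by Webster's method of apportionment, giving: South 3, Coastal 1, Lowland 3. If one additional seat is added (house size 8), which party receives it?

Priority for the next seat is population ÷ (current seats + 0.5).
Priorities: South 133471.714, Coastal 123124.667, Lowland 125833.429.
Highest priority: South.

South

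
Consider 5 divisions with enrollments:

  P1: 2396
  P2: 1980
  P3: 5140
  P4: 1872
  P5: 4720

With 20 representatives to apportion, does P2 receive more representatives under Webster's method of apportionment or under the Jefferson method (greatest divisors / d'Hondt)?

Webster: P1 3, P2 3, P3 6, P4 2, P5 6.
Jefferson: P1 3, P2 2, P3 7, P4 2, P5 6.
P2 gets 3 under Webster and 2 under Jefferson.

Webster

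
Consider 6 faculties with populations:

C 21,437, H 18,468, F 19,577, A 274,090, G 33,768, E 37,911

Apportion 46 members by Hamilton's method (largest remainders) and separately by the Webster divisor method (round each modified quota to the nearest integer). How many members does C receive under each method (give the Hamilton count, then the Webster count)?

3 and 2

Hamilton: C 3, H 2, F 2, A 31, G 4, E 4.
Webster: C 2, H 2, F 2, A 32, G 4, E 4.
C gets 3 under Hamilton and 2 under Webster.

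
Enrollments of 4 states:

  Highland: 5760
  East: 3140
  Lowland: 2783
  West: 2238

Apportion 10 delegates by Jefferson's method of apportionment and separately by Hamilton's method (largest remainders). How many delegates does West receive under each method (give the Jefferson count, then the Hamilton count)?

Jefferson: Highland 5, East 2, Lowland 2, West 1.
Hamilton: Highland 4, East 2, Lowland 2, West 2.
West gets 1 under Jefferson and 2 under Hamilton.

1 and 2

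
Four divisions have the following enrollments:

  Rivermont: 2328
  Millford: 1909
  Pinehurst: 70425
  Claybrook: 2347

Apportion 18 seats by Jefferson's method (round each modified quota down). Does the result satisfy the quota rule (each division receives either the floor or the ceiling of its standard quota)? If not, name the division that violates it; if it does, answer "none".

Pinehurst

Standard quotas: Rivermont 0.544, Millford 0.446, Pinehurst 16.461, Claybrook 0.549.
Jefferson allocation: Rivermont 0, Millford 0, Pinehurst 18, Claybrook 0.
Pinehurst has quota 16.461 (lower 16, upper 17) but receives 18 — outside the quota interval.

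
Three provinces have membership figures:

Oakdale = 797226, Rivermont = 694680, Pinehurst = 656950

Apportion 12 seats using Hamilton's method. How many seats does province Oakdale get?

Total 2148856; standard divisor 2148856/12 ≈ 179071.333.
Standard quotas: Oakdale 4.4520, Rivermont 3.8793, Pinehurst 3.6686.
Lower quotas: Oakdale 4, Rivermont 3, Pinehurst 3 (sum 10, leaving 2 seats).
Remainders in descending order: Rivermont 0.8793, Pinehurst 0.6686, Oakdale 0.4520.
The surplus seats go to Rivermont, Pinehurst.
Oakdale receives 4.

4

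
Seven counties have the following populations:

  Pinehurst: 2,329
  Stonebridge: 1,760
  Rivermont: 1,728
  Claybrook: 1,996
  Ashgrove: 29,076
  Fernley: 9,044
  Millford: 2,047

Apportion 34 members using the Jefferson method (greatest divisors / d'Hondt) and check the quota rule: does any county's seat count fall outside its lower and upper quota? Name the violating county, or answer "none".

Ashgrove

Standard quotas: Pinehurst 1.650, Stonebridge 1.247, Rivermont 1.225, Claybrook 1.414, Ashgrove 20.604, Fernley 6.409, Millford 1.451.
Jefferson allocation: Pinehurst 1, Stonebridge 1, Rivermont 1, Claybrook 1, Ashgrove 22, Fernley 7, Millford 1.
Ashgrove has quota 20.604 (lower 20, upper 21) but receives 22 — outside the quota interval.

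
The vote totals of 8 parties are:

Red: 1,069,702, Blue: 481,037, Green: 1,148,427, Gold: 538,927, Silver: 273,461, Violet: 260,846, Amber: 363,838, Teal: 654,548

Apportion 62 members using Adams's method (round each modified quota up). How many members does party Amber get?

5

Standard divisor 4790786/62 ≈ 77270.742; standard quotas: Red 13.844, Blue 6.225, Green 14.862, Gold 6.975, Silver 3.539, Violet 3.376, Amber 4.709, Teal 8.471.
Rounding up gives 14, 7, 15, 7, 4, 4, 5, 9 = 65 seats, so the divisor must be adjusted.
With modified divisor 82158: modified quotas Red 13.020, Blue 5.855, Green 13.978, Gold 6.560, Silver 3.328, Violet 3.175, Amber 4.429, Teal 7.967.
Rounding up: Red 14, Blue 6, Green 14, Gold 7, Silver 4, Violet 4, Amber 5, Teal 8 (total 62).
Amber receives 5.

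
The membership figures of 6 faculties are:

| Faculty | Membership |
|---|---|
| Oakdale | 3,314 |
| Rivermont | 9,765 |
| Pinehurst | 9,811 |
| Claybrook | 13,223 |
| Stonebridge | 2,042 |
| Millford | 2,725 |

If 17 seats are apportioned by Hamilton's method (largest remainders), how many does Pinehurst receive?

4

Standard divisor: 40880 ÷ 17 ≈ 2404.706.
Standard quotas: Oakdale 1.3781, Rivermont 4.0608, Pinehurst 4.0799, Claybrook 5.4988, Stonebridge 0.8492, Millford 1.1332.
Lower quotas: Oakdale 1, Rivermont 4, Pinehurst 4, Claybrook 5, Stonebridge 0, Millford 1 (sum 15, leaving 2 seats).
Remainders in descending order: Stonebridge 0.8492, Claybrook 0.4988, Oakdale 0.3781, Millford 0.1332, Pinehurst 0.0799, Rivermont 0.0608.
The surplus seats go to Stonebridge, Claybrook.
Pinehurst receives 4.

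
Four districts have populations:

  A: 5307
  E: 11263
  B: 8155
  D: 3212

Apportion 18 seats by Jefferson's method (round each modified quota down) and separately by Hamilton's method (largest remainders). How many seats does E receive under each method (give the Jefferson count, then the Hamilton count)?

Jefferson: A 3, E 8, B 5, D 2.
Hamilton: A 4, E 7, B 5, D 2.
E gets 8 under Jefferson and 7 under Hamilton.

8 and 7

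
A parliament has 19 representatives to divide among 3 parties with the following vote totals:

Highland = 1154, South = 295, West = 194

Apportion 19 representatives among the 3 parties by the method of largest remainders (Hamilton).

Highland: 13, South: 4, West: 2

Total 1643; standard divisor 1643/19 ≈ 86.474.
Standard quotas: Highland 13.345, South 3.411, West 2.243.
Lower quotas: Highland 13, South 3, West 2 (sum 18, leaving 1 seat).
Remainders in descending order: South 0.411, Highland 0.345, West 0.243.
Largest remainder: South receives the extra seat.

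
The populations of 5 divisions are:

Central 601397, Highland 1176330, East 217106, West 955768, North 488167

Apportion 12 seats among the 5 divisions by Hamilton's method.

Central 2; Highland 4; East 1; West 3; North 2

Standard divisor: 3438768 ÷ 12 = 286564.
Standard quotas: Central 2.0986, Highland 4.1049, East 0.7576, West 3.3353, North 1.7035.
Lower quotas: Central 2, Highland 4, East 0, West 3, North 1 (sum 10, leaving 2 seats).
Remainders in descending order: East 0.7576, North 0.7035, West 0.3353, Highland 0.1049, Central 0.0986.
Largest remainders: East, North receive the extra seats.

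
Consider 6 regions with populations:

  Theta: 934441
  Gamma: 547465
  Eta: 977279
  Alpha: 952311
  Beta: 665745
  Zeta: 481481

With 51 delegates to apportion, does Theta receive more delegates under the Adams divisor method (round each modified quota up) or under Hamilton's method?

Adams: Theta 10, Gamma 6, Eta 11, Alpha 11, Beta 7, Zeta 6.
Hamilton: Theta 11, Gamma 6, Eta 11, Alpha 11, Beta 7, Zeta 5.
Theta gets 10 under Adams and 11 under Hamilton.

Hamilton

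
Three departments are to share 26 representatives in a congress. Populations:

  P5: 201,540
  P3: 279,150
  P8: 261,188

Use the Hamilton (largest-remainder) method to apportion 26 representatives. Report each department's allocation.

Standard divisor: 741878 ÷ 26 ≈ 28533.769.
Standard quotas: P5 7.0632, P3 9.7831, P8 9.1536.
Lower quotas: P5 7, P3 9, P8 9 (sum 25, leaving 1 seat).
Remainders in descending order: P3 0.7831, P8 0.1536, P5 0.0632.
Largest remainder: P3 receives the extra seat.

P5 7, P3 10, P8 9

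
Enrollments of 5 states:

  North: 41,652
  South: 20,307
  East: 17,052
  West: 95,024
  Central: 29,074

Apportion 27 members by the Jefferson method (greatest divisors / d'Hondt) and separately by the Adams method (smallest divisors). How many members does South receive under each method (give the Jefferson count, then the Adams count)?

Jefferson: North 6, South 2, East 2, West 13, Central 4.
Adams: North 5, South 3, East 3, West 12, Central 4.
South gets 2 under Jefferson and 3 under Adams.

2 and 3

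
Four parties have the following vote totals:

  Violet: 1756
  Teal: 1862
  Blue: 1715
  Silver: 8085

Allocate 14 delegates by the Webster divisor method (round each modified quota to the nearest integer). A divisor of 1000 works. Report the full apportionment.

Violet: 2; Teal: 2; Blue: 2; Silver: 8

With modified divisor 1000: modified quotas Violet 1.756, Teal 1.862, Blue 1.715, Silver 8.085.
Rounding to the nearest integer: Violet 2, Teal 2, Blue 2, Silver 8 (total 14).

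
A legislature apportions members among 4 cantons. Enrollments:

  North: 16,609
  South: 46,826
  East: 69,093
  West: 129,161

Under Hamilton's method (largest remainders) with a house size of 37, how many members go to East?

Total 261689; standard divisor 261689/37 ≈ 7072.676.
Standard quotas: North 2.3483, South 6.6207, East 9.7690, West 18.2620.
Lower quotas: North 2, South 6, East 9, West 18 (sum 35, leaving 2 seats).
Remainders in descending order: East 0.7690, South 0.6207, North 0.3483, West 0.2620.
The surplus seats go to East, South.
East receives 10.

10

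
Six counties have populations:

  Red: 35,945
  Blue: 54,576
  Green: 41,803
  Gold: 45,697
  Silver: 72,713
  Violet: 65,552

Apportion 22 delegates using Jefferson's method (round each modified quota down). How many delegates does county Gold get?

Standard divisor 316286/22 ≈ 14376.636; standard quotas: Red 2.500, Blue 3.796, Green 2.908, Gold 3.179, Silver 5.058, Violet 4.560.
Rounding down gives 2, 3, 2, 3, 5, 4 = 19 seats, so the divisor must be adjusted.
With modified divisor 12600: modified quotas Red 2.853, Blue 4.331, Green 3.318, Gold 3.627, Silver 5.771, Violet 5.203.
Rounding down: Red 2, Blue 4, Green 3, Gold 3, Silver 5, Violet 5 (total 22).
Gold receives 3.

3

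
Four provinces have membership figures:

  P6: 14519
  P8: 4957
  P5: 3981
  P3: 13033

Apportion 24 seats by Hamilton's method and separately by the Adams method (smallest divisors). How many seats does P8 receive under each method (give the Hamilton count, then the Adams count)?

3 and 4

Hamilton: P6 9, P8 3, P5 3, P3 9.
Adams: P6 9, P8 4, P5 3, P3 8.
P8 gets 3 under Hamilton and 4 under Adams.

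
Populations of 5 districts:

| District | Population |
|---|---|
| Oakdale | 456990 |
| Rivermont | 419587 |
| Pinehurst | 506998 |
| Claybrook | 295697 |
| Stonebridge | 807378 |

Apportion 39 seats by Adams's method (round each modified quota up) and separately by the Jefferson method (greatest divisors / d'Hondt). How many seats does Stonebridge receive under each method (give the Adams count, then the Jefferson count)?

12 and 13

Adams: Oakdale 7, Rivermont 7, Pinehurst 8, Claybrook 5, Stonebridge 12.
Jefferson: Oakdale 7, Rivermont 7, Pinehurst 8, Claybrook 4, Stonebridge 13.
Stonebridge gets 12 under Adams and 13 under Jefferson.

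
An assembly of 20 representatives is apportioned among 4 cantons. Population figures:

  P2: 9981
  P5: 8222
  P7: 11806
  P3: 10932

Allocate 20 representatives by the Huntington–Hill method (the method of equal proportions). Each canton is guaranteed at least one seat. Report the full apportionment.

With divisor 2076: modified quotas P2 4.808, P5 3.961, P7 5.687, P3 5.266.
Geometric-mean thresholds: P2 √(4·5)=4.472, P5 √(3·4)=3.464, P7 √(5·6)=5.477, P3 √(5·6)=5.477.
Each quota rounded against its threshold gives P2 5, P5 4, P7 6, P3 5 (total 20).

P2=5, P5=4, P7=6, P3=5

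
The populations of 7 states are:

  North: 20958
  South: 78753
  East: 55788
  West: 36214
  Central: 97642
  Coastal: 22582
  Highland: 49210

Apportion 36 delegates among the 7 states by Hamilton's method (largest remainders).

North 2; South 8; East 5; West 4; Central 10; Coastal 2; Highland 5

Standard divisor: 361147 ÷ 36 ≈ 10031.861.
Standard quotas: North 2.0891, South 7.8503, East 5.5611, West 3.6099, Central 9.7332, Coastal 2.2510, Highland 4.9054.
Lower quotas: North 2, South 7, East 5, West 3, Central 9, Coastal 2, Highland 4 (sum 32, leaving 4 seats).
Remainders in descending order: Highland 0.9054, South 0.8503, Central 0.7332, West 0.6099, East 0.5611, Coastal 0.2510, North 0.0891.
The surplus seats go to Highland, South, Central, West.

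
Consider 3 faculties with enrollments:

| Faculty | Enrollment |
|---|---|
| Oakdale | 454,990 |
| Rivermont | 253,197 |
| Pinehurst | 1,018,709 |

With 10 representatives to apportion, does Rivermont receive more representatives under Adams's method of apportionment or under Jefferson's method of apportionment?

Adams

Adams: Oakdale 3, Rivermont 2, Pinehurst 5.
Jefferson: Oakdale 3, Rivermont 1, Pinehurst 6.
Rivermont gets 2 under Adams and 1 under Jefferson.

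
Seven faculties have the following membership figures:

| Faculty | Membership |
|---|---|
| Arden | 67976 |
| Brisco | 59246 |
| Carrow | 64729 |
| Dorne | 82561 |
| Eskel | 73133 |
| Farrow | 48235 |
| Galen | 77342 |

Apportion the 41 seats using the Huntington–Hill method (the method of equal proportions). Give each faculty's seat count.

Arden=6, Brisco=5, Carrow=6, Dorne=7, Eskel=6, Farrow=4, Galen=7

With divisor 11551: modified quotas Arden 5.885, Brisco 5.129, Carrow 5.604, Dorne 7.148, Eskel 6.331, Farrow 4.176, Galen 6.696.
Geometric-mean thresholds: Arden √(5·6)=5.477, Brisco √(5·6)=5.477, Carrow √(5·6)=5.477, Dorne √(7·8)=7.483, Eskel √(6·7)=6.481, Farrow √(4·5)=4.472, Galen √(6·7)=6.481.
Each quota rounded against its threshold gives Arden 6, Brisco 5, Carrow 6, Dorne 7, Eskel 6, Farrow 4, Galen 7 (total 41).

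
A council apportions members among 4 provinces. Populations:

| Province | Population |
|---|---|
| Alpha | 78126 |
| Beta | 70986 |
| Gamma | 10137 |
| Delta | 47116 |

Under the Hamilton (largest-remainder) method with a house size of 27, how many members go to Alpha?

Standard divisor: 206365 ÷ 27 ≈ 7643.148.
Standard quotas: Alpha 10.2217, Beta 9.2875, Gamma 1.3263, Delta 6.1645.
Lower quotas: Alpha 10, Beta 9, Gamma 1, Delta 6 (sum 26, leaving 1 seat).
Remainders in descending order: Gamma 0.3263, Beta 0.2875, Alpha 0.2217, Delta 0.1645.
Largest remainder: Gamma receives the extra seat.
Alpha receives 10.

10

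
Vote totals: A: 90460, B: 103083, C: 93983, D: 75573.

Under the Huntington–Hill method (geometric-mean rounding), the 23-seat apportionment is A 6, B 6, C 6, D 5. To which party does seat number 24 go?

Priority for the next seat is population ÷ (√(s·(s+1))).
Priorities: A 13958.281, B 15906.052, C 14501.892, D 13797.679.
Highest priority: B.

B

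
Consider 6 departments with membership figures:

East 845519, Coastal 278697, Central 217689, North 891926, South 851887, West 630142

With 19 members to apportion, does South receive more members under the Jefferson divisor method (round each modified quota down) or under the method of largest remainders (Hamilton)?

Jefferson

Jefferson: East 4, Coastal 1, Central 1, North 5, South 5, West 3.
Hamilton: East 4, Coastal 2, Central 1, North 5, South 4, West 3.
South gets 5 under Jefferson and 4 under Hamilton.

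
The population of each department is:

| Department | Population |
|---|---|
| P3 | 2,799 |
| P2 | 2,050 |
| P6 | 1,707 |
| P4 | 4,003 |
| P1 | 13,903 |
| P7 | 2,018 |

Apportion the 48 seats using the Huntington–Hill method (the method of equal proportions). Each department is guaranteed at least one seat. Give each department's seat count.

P3=5; P2=4; P6=3; P4=7; P1=25; P7=4

With divisor 556: modified quotas P3 5.034, P2 3.687, P6 3.070, P4 7.200, P1 25.005, P7 3.629.
Geometric-mean thresholds: P3 √(5·6)=5.477, P2 √(3·4)=3.464, P6 √(3·4)=3.464, P4 √(7·8)=7.483, P1 √(25·26)=25.495, P7 √(3·4)=3.464.
Each quota rounded against its threshold gives P3 5, P2 4, P6 3, P4 7, P1 25, P7 4 (total 48).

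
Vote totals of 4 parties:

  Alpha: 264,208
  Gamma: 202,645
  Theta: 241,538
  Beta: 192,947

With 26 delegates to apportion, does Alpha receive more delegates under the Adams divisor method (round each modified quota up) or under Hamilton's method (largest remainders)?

Adams: Alpha 7, Gamma 6, Theta 7, Beta 6.
Hamilton: Alpha 8, Gamma 6, Theta 7, Beta 5.
Alpha gets 7 under Adams and 8 under Hamilton.

Hamilton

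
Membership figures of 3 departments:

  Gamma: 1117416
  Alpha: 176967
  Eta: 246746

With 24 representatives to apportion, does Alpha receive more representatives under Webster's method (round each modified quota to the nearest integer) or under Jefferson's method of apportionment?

Webster: Gamma 17, Alpha 3, Eta 4.
Jefferson: Gamma 18, Alpha 2, Eta 4.
Alpha gets 3 under Webster and 2 under Jefferson.

Webster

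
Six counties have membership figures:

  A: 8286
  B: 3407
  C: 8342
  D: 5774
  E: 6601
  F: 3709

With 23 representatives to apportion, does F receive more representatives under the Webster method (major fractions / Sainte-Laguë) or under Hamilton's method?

Webster: A 5, B 2, C 6, D 4, E 4, F 2.
Hamilton: A 5, B 2, C 5, D 4, E 4, F 3.
F gets 2 under Webster and 3 under Hamilton.

Hamilton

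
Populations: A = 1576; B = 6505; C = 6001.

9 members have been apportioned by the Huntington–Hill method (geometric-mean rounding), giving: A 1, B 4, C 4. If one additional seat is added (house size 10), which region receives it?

Priority for the next seat is population ÷ (√(s·(s+1))).
Priorities: A 1114.400, B 1454.562, C 1341.864.
Highest priority: B.

B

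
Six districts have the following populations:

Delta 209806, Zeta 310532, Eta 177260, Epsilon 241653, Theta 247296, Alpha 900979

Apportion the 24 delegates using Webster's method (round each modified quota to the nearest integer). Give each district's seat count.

Delta=2; Zeta=4; Eta=2; Epsilon=3; Theta=3; Alpha=10

Standard divisor 2087526/24 ≈ 86980.25; standard quotas: Delta 2.412, Zeta 3.570, Eta 2.038, Epsilon 2.778, Theta 2.843, Alpha 10.358.
Rounding to the nearest integer gives Delta 2, Zeta 4, Eta 2, Epsilon 3, Theta 3, Alpha 10 — total 24, matching the house size, so no adjustment is needed.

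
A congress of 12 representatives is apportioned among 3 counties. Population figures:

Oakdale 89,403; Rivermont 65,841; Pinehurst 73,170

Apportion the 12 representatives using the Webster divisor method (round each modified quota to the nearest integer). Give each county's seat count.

Oakdale 5, Rivermont 3, Pinehurst 4

Standard divisor 228414/12 ≈ 19034.5; standard quotas: Oakdale 4.697, Rivermont 3.459, Pinehurst 3.844.
Rounding to the nearest integer gives Oakdale 5, Rivermont 3, Pinehurst 4 — total 12, matching the house size, so no adjustment is needed.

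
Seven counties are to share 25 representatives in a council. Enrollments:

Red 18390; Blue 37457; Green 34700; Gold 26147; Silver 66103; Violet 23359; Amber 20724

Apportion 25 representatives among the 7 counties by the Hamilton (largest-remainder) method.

Red 2, Blue 4, Green 4, Gold 3, Silver 7, Violet 3, Amber 2

The standard divisor is 226880/25 ≈ 9075.2.
Standard quotas: Red 2.0264, Blue 4.1274, Green 3.8236, Gold 2.8811, Silver 7.2839, Violet 2.5739, Amber 2.2836.
Lower quotas: Red 2, Blue 4, Green 3, Gold 2, Silver 7, Violet 2, Amber 2 (sum 22, leaving 3 seats).
Remainders in descending order: Gold 0.8811, Green 0.8236, Violet 0.5739, Silver 0.2839, Amber 0.2836, Blue 0.1274, Red 0.0264.
Largest remainders: Gold, Green, Violet receive the extra seats.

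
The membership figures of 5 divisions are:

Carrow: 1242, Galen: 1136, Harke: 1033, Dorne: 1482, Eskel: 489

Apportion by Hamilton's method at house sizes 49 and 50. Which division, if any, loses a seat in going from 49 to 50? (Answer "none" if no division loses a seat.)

At 49 seats: Carrow 11, Galen 10, Harke 9, Dorne 14, Eskel 5.
At 50 seats: Carrow 11, Galen 11, Harke 10, Dorne 14, Eskel 4.
Eskel drops from 5 to 4.

Eskel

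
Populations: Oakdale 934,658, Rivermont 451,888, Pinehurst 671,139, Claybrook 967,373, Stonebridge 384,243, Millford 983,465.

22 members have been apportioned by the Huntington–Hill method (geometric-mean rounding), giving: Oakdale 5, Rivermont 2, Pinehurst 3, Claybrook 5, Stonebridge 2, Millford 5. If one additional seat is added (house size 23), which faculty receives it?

Pinehurst

Priority for the next seat is population ÷ (√(s·(s+1))).
Priorities: Oakdale 170644.423, Rivermont 184482.503, Pinehurst 193741.141, Claybrook 176617.338, Stonebridge 156866.548, Millford 179555.322.
Highest priority: Pinehurst.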